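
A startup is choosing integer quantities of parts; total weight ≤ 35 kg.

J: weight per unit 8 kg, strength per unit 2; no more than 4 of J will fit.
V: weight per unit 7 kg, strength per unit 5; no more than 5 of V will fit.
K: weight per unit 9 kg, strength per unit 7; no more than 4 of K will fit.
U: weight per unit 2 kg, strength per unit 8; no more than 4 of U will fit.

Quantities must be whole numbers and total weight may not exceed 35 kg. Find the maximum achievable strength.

53

This is a bounded integer knapsack.
U has the best ratio (8/2); taking only U gives at most 4×8 = 32 (stopped by the supply cap of 4).
Mixing does better — 3×K and 4×U: weight 35 ≤ 35, strength 3·7 + 4·8 = 53.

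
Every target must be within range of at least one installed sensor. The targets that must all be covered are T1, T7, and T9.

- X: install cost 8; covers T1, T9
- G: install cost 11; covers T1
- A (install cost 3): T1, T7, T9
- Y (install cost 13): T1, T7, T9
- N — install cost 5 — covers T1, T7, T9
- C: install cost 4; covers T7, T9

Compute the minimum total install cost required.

A alone covers T1, T7, T9 — every target.
Total install cost: 3.
No cover costs less than 3.

3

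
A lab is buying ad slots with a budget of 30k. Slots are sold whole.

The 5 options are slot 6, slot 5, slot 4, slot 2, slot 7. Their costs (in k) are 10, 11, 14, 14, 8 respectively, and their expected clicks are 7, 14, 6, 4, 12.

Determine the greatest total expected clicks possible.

33

Take slot 6, slot 5, and slot 7: cost 10 + 11 + 8 = 29 ≤ 30, expected clicks 7 + 14 + 12 = 33.
No other feasible combination does better.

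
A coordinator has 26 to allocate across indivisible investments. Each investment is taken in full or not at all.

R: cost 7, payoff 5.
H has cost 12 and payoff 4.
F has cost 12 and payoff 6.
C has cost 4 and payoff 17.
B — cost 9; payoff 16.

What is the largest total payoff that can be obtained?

39

Take F, C, and B: cost 12 + 4 + 9 = 25 ≤ 26, payoff 6 + 17 + 16 = 39.
No other feasible combination does better.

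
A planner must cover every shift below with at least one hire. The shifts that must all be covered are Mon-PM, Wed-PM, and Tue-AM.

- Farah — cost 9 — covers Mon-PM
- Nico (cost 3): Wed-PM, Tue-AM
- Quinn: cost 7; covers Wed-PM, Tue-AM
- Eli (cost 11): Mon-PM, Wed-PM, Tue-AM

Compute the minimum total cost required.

11

The greedy cost-per-new-shift heuristic would pick Nico and Farah for 12, but a cheaper cover exists.
Eli alone covers Mon-PM, Wed-PM, Tue-AM — every shift.
Total cost: 11.
No cover costs less than 11.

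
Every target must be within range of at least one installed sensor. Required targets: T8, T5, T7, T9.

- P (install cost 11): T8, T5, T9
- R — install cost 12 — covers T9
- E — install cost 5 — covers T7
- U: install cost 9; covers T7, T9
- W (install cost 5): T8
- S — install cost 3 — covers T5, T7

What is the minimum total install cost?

14

This is a weighted set-cover instance.
The greedy cost-per-new-target heuristic would pick S, W, and U for 17, but a cheaper cover exists.
Choose P and S: together they cover T8, T5, T7, T9 — every target.
Total install cost: 11 + 3 = 14.
No cover costs less than 14.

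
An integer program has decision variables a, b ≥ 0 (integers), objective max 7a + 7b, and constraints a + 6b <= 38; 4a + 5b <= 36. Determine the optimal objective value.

(a,b)=(9,0) is feasible, giving 63.
(a,b)=(8,0) is feasible, giving 56.
Maximum is 63 at (a,b)=(9,0).

63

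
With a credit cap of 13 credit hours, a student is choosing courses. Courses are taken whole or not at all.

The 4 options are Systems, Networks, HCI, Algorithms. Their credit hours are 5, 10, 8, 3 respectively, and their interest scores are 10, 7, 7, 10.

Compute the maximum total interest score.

Take Systems and Algorithms: credit hours 5 + 3 = 8 ≤ 13, interest score 10 + 10 = 20.
No other feasible combination does better.

20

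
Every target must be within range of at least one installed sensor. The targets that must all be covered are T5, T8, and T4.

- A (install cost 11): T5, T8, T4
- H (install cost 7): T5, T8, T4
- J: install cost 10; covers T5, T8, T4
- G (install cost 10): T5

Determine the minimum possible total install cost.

H alone covers T5, T8, T4 — every target.
Total install cost: 7.
No cover costs less than 7.

7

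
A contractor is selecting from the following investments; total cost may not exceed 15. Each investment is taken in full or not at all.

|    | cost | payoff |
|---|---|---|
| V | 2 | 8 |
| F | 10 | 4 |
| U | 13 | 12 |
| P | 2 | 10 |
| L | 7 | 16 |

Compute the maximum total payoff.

Treat it as a binary knapsack problem.
Take V, P, and L: cost 2 + 2 + 7 = 11 ≤ 15, payoff 8 + 10 + 16 = 34.
No other feasible combination does better.

34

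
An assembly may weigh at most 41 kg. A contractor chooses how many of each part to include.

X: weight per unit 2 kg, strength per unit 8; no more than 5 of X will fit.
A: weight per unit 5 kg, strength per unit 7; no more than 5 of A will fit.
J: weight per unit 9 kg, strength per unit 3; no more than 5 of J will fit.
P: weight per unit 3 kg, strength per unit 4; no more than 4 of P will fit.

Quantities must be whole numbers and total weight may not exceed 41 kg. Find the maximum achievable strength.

X has the best ratio (8/2); taking only X gives at most 5×8 = 40 (stopped by the supply cap of 5).
Mixing does better — 5×X, 5×A, and 2×P: weight 41 ≤ 41, strength 5·8 + 5·7 + 2·4 = 83.

83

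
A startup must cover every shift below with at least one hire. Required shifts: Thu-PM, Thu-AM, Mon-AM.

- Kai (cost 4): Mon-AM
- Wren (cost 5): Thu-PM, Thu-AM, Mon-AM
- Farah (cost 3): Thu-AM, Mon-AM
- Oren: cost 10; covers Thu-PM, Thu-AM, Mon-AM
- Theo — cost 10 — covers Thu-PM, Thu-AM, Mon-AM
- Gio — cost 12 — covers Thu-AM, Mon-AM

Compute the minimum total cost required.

The greedy cost-per-new-shift heuristic would pick Farah and Wren for 8, but a cheaper cover exists.
Wren alone covers Thu-PM, Thu-AM, Mon-AM — every shift.
Total cost: 5.
No cover costs less than 5.

5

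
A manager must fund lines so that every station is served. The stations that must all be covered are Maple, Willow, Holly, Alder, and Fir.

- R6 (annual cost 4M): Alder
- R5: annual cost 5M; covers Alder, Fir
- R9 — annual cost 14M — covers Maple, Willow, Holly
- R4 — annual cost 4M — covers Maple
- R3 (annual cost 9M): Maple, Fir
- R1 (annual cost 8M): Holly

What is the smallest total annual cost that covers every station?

The greedy cost-per-new-station heuristic would pick R5, R4, and R9 for 23, but a cheaper cover exists.
Choose R5 and R9: together they cover Maple, Willow, Holly, Alder, Fir — every station.
Total annual cost: 5 + 14 = 19.
No cover costs less than 19.

19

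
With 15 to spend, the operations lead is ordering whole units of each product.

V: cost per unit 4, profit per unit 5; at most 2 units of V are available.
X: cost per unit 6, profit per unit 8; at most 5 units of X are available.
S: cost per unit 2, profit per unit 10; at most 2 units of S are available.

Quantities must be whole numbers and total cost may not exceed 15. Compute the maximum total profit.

33

2×V and 2×S: cost 12 ≤ 15, profit 2·5 + 2·10 = 30.
1×V, 1×X, and 2×S: cost 14 ≤ 15, profit 1·5 + 1·8 + 2·10 = 33.
Best is 33.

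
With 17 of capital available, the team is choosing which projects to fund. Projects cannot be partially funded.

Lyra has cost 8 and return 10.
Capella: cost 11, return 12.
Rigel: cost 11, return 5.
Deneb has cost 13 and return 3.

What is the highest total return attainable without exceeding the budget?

12

Take Capella: cost 11 ≤ 17, return 12.
No other feasible combination does better.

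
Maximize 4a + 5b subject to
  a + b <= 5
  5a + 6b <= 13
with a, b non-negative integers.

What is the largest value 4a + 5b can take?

Relaxing integrality, the LP optimum is 10.83 at (a,b) = (0, 2.17), which is not an integer point.
(a,b)=(0,2): 1·0+1·2=2≤5, 5·0+6·2=12≤13, objective 10.
(a,b)=(1,1): 1·1+1·1=2≤5, 5·1+6·1=11≤13, objective 9.
(a,b)=(0,1): 1·0+1·1=1≤5, 5·0+6·1=6≤13, objective 5.
The best lattice point is (0,2), giving 10.

10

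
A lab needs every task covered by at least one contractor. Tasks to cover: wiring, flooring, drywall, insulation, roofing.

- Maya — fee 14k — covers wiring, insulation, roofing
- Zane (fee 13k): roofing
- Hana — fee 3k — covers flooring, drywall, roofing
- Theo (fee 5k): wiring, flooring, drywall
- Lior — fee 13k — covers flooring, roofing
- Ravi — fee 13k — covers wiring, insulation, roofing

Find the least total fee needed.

This is a weighted set-cover instance.
The greedy cost-per-new-task heuristic would pick Hana, Theo, and Ravi for 21, but a cheaper cover exists.
Choose Hana and Ravi: together they cover wiring, flooring, drywall, insulation, roofing — every task.
Total fee: 3 + 13 = 16.
No cover costs less than 16.

16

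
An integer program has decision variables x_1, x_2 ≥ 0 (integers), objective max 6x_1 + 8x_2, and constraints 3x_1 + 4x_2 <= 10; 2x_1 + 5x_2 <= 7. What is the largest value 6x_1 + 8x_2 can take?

18

Relaxing integrality, the LP optimum is 20.00 at (x_1,x_2) = (3.33, 0), which is not an integer point.
(x_1,x_2)=(3,0): 3·3+4·0=9≤10, 2·3+5·0=6≤7, objective 18.
(x_1,x_2)=(2,0): 3·2+4·0=6≤10, 2·2+5·0=4≤7, objective 12.
Maximum is 18 at (x_1,x_2)=(3,0).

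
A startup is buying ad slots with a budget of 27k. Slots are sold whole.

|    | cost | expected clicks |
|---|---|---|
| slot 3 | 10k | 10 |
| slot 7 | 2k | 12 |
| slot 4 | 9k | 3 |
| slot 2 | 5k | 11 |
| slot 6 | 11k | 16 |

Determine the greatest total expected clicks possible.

42

Treat it as a binary knapsack problem.
slot 7 + slot 4 + slot 2 + slot 6: cost 2 + 9 + 5 + 11 = 27 ≤ 27, expected clicks 12 + 3 + 11 + 16 = 42.
slot 7 + slot 2 + slot 6: cost 2 + 5 + 11 = 18 ≤ 27, expected clicks 12 + 11 + 16 = 39.
Best is slot 7, slot 4, slot 2, and slot 6 with total expected clicks 42.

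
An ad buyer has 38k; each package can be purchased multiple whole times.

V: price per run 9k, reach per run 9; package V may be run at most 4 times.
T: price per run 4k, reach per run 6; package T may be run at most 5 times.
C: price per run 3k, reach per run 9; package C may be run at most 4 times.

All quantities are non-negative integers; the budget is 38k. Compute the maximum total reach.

69

This is a bounded integer knapsack.
C has the best ratio (9/3); taking only C gives at most 4×9 = 36 (stopped by the supply cap of 4).
Mixing does better — 1×V, 4×T, and 4×C: price 37 ≤ 38, reach 1·9 + 4·6 + 4·9 = 69.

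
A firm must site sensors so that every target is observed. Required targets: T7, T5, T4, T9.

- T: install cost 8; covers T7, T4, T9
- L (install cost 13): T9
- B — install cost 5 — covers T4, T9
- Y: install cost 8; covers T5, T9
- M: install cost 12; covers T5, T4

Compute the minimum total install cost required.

This is an integer covering problem.
The greedy cost-per-new-target heuristic would pick B, T, and Y for 21, but a cheaper cover exists.
Choose T and Y: together they cover T7, T5, T4, T9 — every target.
Total install cost: 8 + 8 = 16.
No cover costs less than 16.

16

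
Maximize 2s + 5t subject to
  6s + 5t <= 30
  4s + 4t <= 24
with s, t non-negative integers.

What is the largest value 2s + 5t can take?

(s,t)=(0,6): 6·0+5·6=30≤30, 4·0+4·6=24≤24, objective 30.
(s,t)=(0,5): 6·0+5·5=25≤30, 4·0+4·5=20≤24, objective 25.
Maximum is 30 at (s,t)=(0,6).

30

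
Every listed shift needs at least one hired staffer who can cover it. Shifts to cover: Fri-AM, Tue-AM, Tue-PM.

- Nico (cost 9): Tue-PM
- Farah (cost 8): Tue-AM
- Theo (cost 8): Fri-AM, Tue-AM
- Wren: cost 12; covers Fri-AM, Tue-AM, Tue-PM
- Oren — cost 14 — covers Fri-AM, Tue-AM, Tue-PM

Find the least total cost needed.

Wren alone covers Fri-AM, Tue-AM, Tue-PM — every shift.
Total cost: 12.

12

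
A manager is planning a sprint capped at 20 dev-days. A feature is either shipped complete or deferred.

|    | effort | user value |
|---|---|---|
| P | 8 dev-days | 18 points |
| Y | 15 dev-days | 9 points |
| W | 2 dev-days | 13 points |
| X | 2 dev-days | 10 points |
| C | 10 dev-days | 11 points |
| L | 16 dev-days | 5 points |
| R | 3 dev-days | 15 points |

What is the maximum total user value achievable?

Allowing fractional choices, the relaxed optimum would be about 61.5, but features are indivisible.
P + W + X + R: effort 8 + 2 + 2 + 3 = 15 ≤ 20, user value 18 + 13 + 10 + 15 = 56.
W + X + C + R: effort 2 + 2 + 10 + 3 = 17 ≤ 20, user value 13 + 10 + 11 + 15 = 49.
Best is P, W, X, and R with total user value 56.

56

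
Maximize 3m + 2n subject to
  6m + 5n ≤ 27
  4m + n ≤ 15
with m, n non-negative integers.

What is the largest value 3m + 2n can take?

12

Relaxing integrality, the LP optimum is 12.86 at (m,n) = (3.43, 1.29), which is not an integer point.
(m,n)=(2,3): 6·2+5·3=27≤27, 4·2+1·3=11≤15, objective 12.
(m,n)=(3,1): 6·3+5·1=23≤27, 4·3+1·1=13≤15, objective 11.
Maximum is 12 at (m,n)=(2,3).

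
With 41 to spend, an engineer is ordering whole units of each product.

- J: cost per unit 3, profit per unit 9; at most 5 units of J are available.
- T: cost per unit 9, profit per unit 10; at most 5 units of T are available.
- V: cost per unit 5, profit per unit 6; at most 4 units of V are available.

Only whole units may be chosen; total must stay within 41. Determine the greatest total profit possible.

5×J, 1×T, and 3×V: cost 39 ≤ 41, profit 5·9 + 1·10 + 3·6 = 73.
5×J, 2×T, and 1×V: cost 38 ≤ 41, profit 5·9 + 2·10 + 1·6 = 71.
Best is 73.

73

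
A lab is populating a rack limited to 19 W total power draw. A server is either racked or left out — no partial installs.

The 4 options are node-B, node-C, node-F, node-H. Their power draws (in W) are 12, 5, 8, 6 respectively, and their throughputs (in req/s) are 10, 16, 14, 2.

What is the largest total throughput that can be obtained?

32

Take node-C, node-F, and node-H: power draw 5 + 8 + 6 = 19 ≤ 19, throughput 16 + 14 + 2 = 32.
No other feasible combination does better.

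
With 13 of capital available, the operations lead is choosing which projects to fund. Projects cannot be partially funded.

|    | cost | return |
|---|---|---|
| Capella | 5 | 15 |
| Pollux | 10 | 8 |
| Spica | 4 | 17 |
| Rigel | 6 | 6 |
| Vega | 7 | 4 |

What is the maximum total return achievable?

Take Capella and Spica: cost 5 + 4 = 9 ≤ 13, return 15 + 17 = 32.
No other feasible combination does better.

32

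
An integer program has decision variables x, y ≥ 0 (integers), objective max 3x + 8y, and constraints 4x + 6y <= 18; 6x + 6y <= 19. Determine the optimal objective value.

24

(x,y)=(0,3): 4·0+6·3=18≤18, 6·0+6·3=18≤19, objective 24.
(x,y)=(1,2): 4·1+6·2=16≤18, 6·1+6·2=18≤19, objective 19.
(x,y)=(0,2): 4·0+6·2=12≤18, 6·0+6·2=12≤19, objective 16.
Maximum is 24 at (x,y)=(0,3).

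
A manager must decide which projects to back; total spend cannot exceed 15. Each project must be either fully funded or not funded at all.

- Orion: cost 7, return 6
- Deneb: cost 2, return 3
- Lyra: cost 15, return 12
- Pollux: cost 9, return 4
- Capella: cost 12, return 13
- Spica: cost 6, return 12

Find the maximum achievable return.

21

Treat it as a binary knapsack problem.
Allowing fractional choices, the relaxed optimum would be about 22.6, but projects are indivisible.
Deneb + Capella: cost 2 + 12 = 14 ≤ 15, return 3 + 13 = 16.
Orion + Spica: cost 7 + 6 = 13 ≤ 15, return 6 + 12 = 18.
Orion + Deneb + Spica: cost 7 + 2 + 6 = 15 ≤ 15, return 6 + 3 + 12 = 21.
Best is Orion, Deneb, and Spica with total return 21.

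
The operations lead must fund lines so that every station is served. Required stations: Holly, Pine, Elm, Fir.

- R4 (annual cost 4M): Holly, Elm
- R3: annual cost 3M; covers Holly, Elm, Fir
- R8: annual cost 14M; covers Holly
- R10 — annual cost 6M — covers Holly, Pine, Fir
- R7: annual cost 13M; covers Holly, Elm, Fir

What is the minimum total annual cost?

9

This is an integer covering problem.
Choose R3 and R10: together they cover Holly, Pine, Elm, Fir — every station.
Total annual cost: 3 + 6 = 9.
No cover costs less than 9.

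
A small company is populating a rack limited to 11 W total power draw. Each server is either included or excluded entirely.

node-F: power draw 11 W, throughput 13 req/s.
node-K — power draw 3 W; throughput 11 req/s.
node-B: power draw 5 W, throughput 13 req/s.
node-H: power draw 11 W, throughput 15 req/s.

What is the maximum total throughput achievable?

24

Allowing fractional choices, the relaxed optimum would be about 28.1, but servers are indivisible.
node-K + node-B: power draw 3 + 5 = 8 ≤ 11, throughput 11 + 13 = 24.
node-H: power draw 11 ≤ 11, throughput 15.
node-B: power draw 5 ≤ 11, throughput 13.
Best is node-K and node-B with total throughput 24.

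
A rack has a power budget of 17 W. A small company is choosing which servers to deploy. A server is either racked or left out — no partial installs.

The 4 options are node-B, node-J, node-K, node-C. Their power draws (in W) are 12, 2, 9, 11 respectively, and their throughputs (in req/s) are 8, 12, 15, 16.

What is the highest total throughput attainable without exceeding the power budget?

Treat it as a binary knapsack problem.
Allowing fractional choices, the relaxed optimum would be about 35.7, but servers are indivisible.
node-J + node-C: power draw 2 + 11 = 13 ≤ 17, throughput 12 + 16 = 28.
node-J + node-K: power draw 2 + 9 = 11 ≤ 17, throughput 12 + 15 = 27.
node-B + node-J: power draw 12 + 2 = 14 ≤ 17, throughput 8 + 12 = 20.
Best is node-J and node-C with total throughput 28.

28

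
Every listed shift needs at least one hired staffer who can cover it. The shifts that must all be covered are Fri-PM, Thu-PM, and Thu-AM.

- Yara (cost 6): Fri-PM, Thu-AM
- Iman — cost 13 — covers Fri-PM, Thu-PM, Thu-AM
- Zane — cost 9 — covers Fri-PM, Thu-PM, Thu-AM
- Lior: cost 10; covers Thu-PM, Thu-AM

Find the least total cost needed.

The greedy cost-per-new-shift heuristic would pick Yara and Zane for 15, but a cheaper cover exists.
Zane alone covers Fri-PM, Thu-PM, Thu-AM — every shift.
Total cost: 9.
No cover costs less than 9.

9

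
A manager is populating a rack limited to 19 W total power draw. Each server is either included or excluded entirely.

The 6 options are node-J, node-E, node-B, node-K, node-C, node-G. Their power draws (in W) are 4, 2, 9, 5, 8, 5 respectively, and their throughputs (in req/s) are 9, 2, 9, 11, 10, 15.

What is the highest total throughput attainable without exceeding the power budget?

37

This is a 0-1 knapsack instance.
Allowing fractional choices, the relaxed optimum would be about 41.2, but servers are indivisible.
node-J + node-E + node-K + node-G: power draw 4 + 2 + 5 + 5 = 16 ≤ 19, throughput 9 + 2 + 11 + 15 = 37.
node-J + node-E + node-C + node-G: power draw 4 + 2 + 8 + 5 = 19 ≤ 19, throughput 9 + 2 + 10 + 15 = 36.
node-K + node-C + node-G: power draw 5 + 8 + 5 = 18 ≤ 19, throughput 11 + 10 + 15 = 36.
Best is node-J, node-E, node-K, and node-G with total throughput 37.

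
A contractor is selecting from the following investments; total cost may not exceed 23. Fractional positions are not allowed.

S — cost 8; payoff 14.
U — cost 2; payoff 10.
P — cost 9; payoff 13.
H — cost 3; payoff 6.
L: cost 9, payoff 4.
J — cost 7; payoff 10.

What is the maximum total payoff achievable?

43

Allowing fractional choices, the relaxed optimum would be about 44.4, but investments are indivisible.
S + U + P + H: cost 8 + 2 + 9 + 3 = 22 ≤ 23, payoff 14 + 10 + 13 + 6 = 43.
S + U + H + J: cost 8 + 2 + 3 + 7 = 20 ≤ 23, payoff 14 + 10 + 6 + 10 = 40.
Best is S, U, P, and H with total payoff 43.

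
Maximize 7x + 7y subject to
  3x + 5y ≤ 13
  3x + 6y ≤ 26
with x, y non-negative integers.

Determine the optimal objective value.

28

The continuous relaxation peaks at (4.33, 0) with value 30.33; rounding to a feasible lattice point costs some objective.
(x,y)=(4,0): 3·4+5·0=12≤13, 3·4+6·0=12≤26, objective 28.
(x,y)=(3,0): 3·3+5·0=9≤13, 3·3+6·0=9≤26, objective 21.
The best lattice point is (4,0), giving 28.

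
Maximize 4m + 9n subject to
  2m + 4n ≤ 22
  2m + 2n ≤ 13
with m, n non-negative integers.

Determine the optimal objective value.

49

(m,n)=(1,5): 2·1+4·5=22≤22, 2·1+2·5=12≤13, objective 49.
(m,n)=(0,5): 2·0+4·5=20≤22, 2·0+2·5=10≤13, objective 45.
(m,n)=(2,4): 2·2+4·4=20≤22, 2·2+2·4=12≤13, objective 44.
No feasible integer point exceeds 49.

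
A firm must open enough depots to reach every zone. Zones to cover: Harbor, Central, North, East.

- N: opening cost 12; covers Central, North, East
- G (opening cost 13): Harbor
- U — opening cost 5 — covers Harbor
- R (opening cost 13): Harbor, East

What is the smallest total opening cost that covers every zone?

Choose N and U: together they cover Harbor, Central, North, East — every zone.
Total opening cost: 12 + 5 = 17.
No cover costs less than 17.

17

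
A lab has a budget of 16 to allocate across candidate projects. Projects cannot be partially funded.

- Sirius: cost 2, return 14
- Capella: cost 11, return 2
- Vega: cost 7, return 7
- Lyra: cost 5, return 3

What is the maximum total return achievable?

Sirius + Vega: cost 2 + 7 = 9 ≤ 16, return 14 + 7 = 21.
Sirius + Vega + Lyra: cost 2 + 7 + 5 = 14 ≤ 16, return 14 + 7 + 3 = 24.
Best is Sirius, Vega, and Lyra with total return 24.

24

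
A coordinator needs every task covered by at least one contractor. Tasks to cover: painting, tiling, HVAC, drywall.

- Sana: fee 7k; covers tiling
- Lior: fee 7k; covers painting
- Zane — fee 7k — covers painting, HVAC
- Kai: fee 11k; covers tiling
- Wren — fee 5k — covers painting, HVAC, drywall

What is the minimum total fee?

Choose Sana and Wren: together they cover painting, tiling, HVAC, drywall — every task.
Total fee: 7 + 5 = 12.
No cover costs less than 12.

12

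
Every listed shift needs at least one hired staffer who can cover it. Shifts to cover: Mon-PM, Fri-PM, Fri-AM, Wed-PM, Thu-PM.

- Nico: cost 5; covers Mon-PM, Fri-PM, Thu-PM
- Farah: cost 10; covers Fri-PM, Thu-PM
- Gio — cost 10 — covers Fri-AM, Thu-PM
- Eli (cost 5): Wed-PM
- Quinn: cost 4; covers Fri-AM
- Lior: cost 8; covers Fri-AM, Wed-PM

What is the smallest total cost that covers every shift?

13

The greedy cost-per-new-shift heuristic would pick Nico, Quinn, and Eli for 14, but a cheaper cover exists.
Choose Nico and Lior: together they cover Mon-PM, Fri-PM, Fri-AM, Wed-PM, Thu-PM — every shift.
Total cost: 5 + 8 = 13.
No cover costs less than 13.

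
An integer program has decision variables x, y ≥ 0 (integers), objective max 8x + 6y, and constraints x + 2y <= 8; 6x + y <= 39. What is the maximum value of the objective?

Relaxing integrality, the LP optimum is 55.82 at (x,y) = (6.36, 0.818), which is not an integer point.
(x,y)=(6,1): 1·6+2·1=8≤8, 6·6+1·1=37≤39, objective 54.
(x,y)=(6,0): 1·6+2·0=6≤8, 6·6+1·0=36≤39, objective 48.
(x,y)=(5,1): 1·5+2·1=7≤8, 6·5+1·1=31≤39, objective 46.
No feasible integer point exceeds 54.

54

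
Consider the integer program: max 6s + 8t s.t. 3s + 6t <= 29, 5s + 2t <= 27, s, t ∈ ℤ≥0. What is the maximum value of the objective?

The continuous relaxation peaks at (4.33, 2.67) with value 47.33; rounding to a feasible lattice point costs some objective.
(s,t)=(3,3): 3·3+6·3=27≤29, 5·3+2·3=21≤27, objective 42.
(s,t)=(4,2): 3·4+6·2=24≤29, 5·4+2·2=24≤27, objective 40.
Maximum is 42 at (s,t)=(3,3).

42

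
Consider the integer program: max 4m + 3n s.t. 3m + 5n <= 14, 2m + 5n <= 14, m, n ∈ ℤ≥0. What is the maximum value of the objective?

(m,n)=(4,0) is feasible, giving 16.
(m,n)=(3,1) is feasible, giving 15.
(m,n)=(3,0) is feasible, giving 12.
The best lattice point is (4,0), giving 16.

16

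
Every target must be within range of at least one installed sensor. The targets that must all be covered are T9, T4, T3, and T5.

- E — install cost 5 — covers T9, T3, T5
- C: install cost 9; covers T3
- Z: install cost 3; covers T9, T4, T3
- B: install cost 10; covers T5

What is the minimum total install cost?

This is an integer covering problem.
Choose E and Z: together they cover T9, T4, T3, T5 — every target.
Total install cost: 5 + 3 = 8.
No cover costs less than 8.

8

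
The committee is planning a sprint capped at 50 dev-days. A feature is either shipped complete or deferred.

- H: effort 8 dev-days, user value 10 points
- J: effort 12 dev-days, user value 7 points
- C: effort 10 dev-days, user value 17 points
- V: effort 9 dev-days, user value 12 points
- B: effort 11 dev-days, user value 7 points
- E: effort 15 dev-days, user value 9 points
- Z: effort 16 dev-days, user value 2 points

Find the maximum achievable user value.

53

Allowing fractional choices, the relaxed optimum would be about 53.2, but features are indivisible.
H + J + C + V + B: effort 8 + 12 + 10 + 9 + 11 = 50 ≤ 50, user value 10 + 7 + 17 + 12 + 7 = 53.
H + C + V + E: effort 8 + 10 + 9 + 15 = 42 ≤ 50, user value 10 + 17 + 12 + 9 = 48.
Best is H, J, C, V, and B with total user value 53.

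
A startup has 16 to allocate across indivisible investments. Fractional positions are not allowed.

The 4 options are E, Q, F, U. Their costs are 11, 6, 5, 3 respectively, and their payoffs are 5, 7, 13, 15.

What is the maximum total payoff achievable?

35

Allowing fractional choices, the relaxed optimum would be about 35.9, but investments are indivisible.
Q + F + U: cost 6 + 5 + 3 = 14 ≤ 16, payoff 7 + 13 + 15 = 35.
F + U: cost 5 + 3 = 8 ≤ 16, payoff 13 + 15 = 28.
Q + U: cost 6 + 3 = 9 ≤ 16, payoff 7 + 15 = 22.
Best is Q, F, and U with total payoff 35.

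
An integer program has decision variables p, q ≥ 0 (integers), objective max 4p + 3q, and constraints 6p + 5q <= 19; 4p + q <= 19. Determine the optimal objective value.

12

Relaxing integrality, the LP optimum is 12.67 at (p,q) = (3.17, 0), which is not an integer point.
(p,q)=(3,0): 6·3+5·0=18≤19, 4·3+1·0=12≤19, objective 12.
(p,q)=(2,1): 6·2+5·1=17≤19, 4·2+1·1=9≤19, objective 11.
The best lattice point is (3,0), giving 12.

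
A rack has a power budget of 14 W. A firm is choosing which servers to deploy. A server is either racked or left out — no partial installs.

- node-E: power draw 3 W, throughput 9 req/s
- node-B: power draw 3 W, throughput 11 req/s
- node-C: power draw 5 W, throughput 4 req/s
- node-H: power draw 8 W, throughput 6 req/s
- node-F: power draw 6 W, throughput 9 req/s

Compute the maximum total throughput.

29

Allowing fractional choices, the relaxed optimum would be about 30.6, but servers are indivisible.
node-E + node-B + node-F: power draw 3 + 3 + 6 = 12 ≤ 14, throughput 9 + 11 + 9 = 29.
node-E + node-B + node-H: power draw 3 + 3 + 8 = 14 ≤ 14, throughput 9 + 11 + 6 = 26.
node-E + node-B + node-C: power draw 3 + 3 + 5 = 11 ≤ 14, throughput 9 + 11 + 4 = 24.
Best is node-E, node-B, and node-F with total throughput 29.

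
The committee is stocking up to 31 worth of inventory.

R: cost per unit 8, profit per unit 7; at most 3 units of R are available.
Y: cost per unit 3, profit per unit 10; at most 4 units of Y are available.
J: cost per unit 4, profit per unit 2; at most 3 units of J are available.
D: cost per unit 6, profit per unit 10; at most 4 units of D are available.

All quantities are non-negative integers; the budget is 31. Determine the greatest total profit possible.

70

Y has the best ratio (10/3); taking only Y gives at most 4×10 = 40 (stopped by the supply cap of 4).
Mixing does better — 4×Y and 3×D: cost 30 ≤ 31, profit 4·10 + 3·10 = 70.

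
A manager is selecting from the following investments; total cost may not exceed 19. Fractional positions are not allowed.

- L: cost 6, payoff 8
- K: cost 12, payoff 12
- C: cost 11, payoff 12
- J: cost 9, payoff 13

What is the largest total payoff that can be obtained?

This is a 0-1 knapsack instance.
L + C: cost 6 + 11 = 17 ≤ 19, payoff 8 + 12 = 20.
L + K: cost 6 + 12 = 18 ≤ 19, payoff 8 + 12 = 20.
L + J: cost 6 + 9 = 15 ≤ 19, payoff 8 + 13 = 21.
Best is L and J with total payoff 21.

21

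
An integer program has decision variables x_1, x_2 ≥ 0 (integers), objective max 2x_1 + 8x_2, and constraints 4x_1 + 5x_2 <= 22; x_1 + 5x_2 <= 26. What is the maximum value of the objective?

32

(x_1,x_2)=(0,4): 4·0+5·4=20≤22, 1·0+5·4=20≤26, objective 32.
(x_1,x_2)=(1,3): 4·1+5·3=19≤22, 1·1+5·3=16≤26, objective 26.
(x_1,x_2)=(0,3): 4·0+5·3=15≤22, 1·0+5·3=15≤26, objective 24.
The best lattice point is (0,4), giving 32.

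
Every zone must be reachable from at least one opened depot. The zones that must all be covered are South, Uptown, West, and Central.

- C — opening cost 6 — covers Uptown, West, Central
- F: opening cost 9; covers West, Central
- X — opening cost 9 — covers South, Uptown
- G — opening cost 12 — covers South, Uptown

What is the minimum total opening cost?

This is an integer covering problem.
Choose C and X: together they cover South, Uptown, West, Central — every zone.
Total opening cost: 6 + 9 = 15.
No cover costs less than 15.

15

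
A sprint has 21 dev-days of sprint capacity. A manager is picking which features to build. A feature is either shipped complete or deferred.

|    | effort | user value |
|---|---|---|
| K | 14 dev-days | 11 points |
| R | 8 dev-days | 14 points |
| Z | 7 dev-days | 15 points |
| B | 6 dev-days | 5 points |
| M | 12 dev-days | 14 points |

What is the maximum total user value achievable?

Take R, Z, and B: effort 8 + 7 + 6 = 21 ≤ 21, user value 14 + 15 + 5 = 34.
No other feasible combination does better.

34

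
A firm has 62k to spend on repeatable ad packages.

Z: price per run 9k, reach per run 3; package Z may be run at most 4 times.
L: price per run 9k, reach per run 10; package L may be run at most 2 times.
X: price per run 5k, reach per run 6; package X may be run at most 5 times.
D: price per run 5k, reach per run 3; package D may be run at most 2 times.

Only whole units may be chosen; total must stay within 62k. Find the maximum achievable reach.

1×Z, 2×L, 5×X, and 2×D: price 62 ≤ 62, reach 1·3 + 2·10 + 5·6 + 2·3 = 59.
2×L, 5×X, and 2×D: price 53 ≤ 62, reach 2·10 + 5·6 + 2·3 = 56.
Best is 59.

59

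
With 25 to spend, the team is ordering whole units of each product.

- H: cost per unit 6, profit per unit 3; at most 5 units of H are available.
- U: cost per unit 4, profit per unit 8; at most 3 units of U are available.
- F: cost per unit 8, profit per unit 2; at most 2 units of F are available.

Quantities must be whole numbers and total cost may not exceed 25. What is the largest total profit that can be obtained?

30

Take 2×H and 3×U: cost 24 ≤ 25, profit 2·3 + 3·8 = 30.
U has the best ratio (8/4) and is taken to its limit of 3; remaining capacity is filled optimally with the others.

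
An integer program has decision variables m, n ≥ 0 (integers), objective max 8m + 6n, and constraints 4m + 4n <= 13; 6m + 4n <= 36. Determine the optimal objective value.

(m,n)=(3,0) is feasible, giving 24.
(m,n)=(2,1) is feasible, giving 22.
(m,n)=(2,0) is feasible, giving 16.
Maximum is 24 at (m,n)=(3,0).

24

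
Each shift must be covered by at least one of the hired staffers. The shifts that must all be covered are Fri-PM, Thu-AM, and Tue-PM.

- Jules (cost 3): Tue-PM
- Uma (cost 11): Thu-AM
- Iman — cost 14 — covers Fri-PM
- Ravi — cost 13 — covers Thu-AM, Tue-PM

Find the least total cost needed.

The greedy cost-per-new-shift heuristic would pick Jules, Uma, and Iman for 28, but a cheaper cover exists.
Choose Iman and Ravi: together they cover Fri-PM, Thu-AM, Tue-PM — every shift.
Total cost: 14 + 13 = 27.
No cover costs less than 27.

27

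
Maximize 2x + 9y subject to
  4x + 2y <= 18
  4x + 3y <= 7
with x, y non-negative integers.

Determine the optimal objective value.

18

(x,y)=(0,2): 4·0+2·2=4≤18, 4·0+3·2=6≤7, objective 18.
(x,y)=(1,1): 4·1+2·1=6≤18, 4·1+3·1=7≤7, objective 11.
(x,y)=(0,1): 4·0+2·1=2≤18, 4·0+3·1=3≤7, objective 9.
The best lattice point is (0,2), giving 18.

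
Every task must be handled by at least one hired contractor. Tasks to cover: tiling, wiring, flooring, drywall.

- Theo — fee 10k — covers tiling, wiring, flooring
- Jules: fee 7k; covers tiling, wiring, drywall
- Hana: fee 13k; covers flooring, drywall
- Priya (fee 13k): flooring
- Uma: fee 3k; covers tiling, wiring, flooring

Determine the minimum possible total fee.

This is a weighted set-cover instance.
Choose Jules and Uma: together they cover tiling, wiring, flooring, drywall — every task.
Total fee: 7 + 3 = 10.
No cover costs less than 10.

10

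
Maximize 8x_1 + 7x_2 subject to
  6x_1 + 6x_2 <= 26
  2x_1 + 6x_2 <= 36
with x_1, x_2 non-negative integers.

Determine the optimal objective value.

32

(x_1,x_2)=(4,0): 6·4+6·0=24≤26, 2·4+6·0=8≤36, objective 32.
(x_1,x_2)=(3,1): 6·3+6·1=24≤26, 2·3+6·1=12≤36, objective 31.
(x_1,x_2)=(3,0): 6·3+6·0=18≤26, 2·3+6·0=6≤36, objective 24.
No feasible integer point exceeds 32.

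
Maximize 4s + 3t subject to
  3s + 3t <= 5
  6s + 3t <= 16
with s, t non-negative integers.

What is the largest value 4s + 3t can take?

(s,t)=(1,0) is feasible, giving 4.
(s,t)=(0,1) is feasible, giving 3.
(s,t)=(0,0) is feasible, giving 0.
The best lattice point is (1,0), giving 4.

4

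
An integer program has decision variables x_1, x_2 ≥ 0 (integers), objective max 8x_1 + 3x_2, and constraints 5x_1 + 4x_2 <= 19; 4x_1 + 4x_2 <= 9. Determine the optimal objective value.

16

Relaxing integrality, the LP optimum is 18.00 at (x_1,x_2) = (2.25, 0), which is not an integer point.
(x_1,x_2)=(2,0): 5·2+4·0=10≤19, 4·2+4·0=8≤9, objective 16.
(x_1,x_2)=(1,1): 5·1+4·1=9≤19, 4·1+4·1=8≤9, objective 11.
The best lattice point is (2,0), giving 16.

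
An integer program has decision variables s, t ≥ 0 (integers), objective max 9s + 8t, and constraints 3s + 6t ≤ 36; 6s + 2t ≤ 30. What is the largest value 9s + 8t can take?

60

(s,t)=(4,3): 3·4+6·3=30≤36, 6·4+2·3=30≤30, objective 60.
(s,t)=(3,4): 3·3+6·4=33≤36, 6·3+2·4=26≤30, objective 59.
(s,t)=(2,5): 3·2+6·5=36≤36, 6·2+2·5=22≤30, objective 58.
(s,t)=(4,2): 3·4+6·2=24≤36, 6·4+2·2=28≤30, objective 52.
No feasible integer point exceeds 60.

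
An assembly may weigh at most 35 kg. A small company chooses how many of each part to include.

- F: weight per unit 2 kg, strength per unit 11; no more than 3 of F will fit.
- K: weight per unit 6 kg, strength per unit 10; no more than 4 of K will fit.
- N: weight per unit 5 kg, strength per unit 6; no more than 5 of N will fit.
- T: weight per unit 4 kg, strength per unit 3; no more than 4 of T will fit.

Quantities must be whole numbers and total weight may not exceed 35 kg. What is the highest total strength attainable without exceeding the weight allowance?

79

This is a bounded integer knapsack.
Take 3×F, 4×K, and 1×N: weight 35 ≤ 35, strength 3·11 + 4·10 + 1·6 = 79.
F has the best ratio (11/2) and is taken to its limit of 3; remaining capacity is filled optimally with the others.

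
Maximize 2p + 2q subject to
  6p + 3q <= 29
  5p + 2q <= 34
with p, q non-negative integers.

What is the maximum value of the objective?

18

(p,q)=(0,9): 6·0+3·9=27≤29, 5·0+2·9=18≤34, objective 18.
(p,q)=(0,8): 6·0+3·8=24≤29, 5·0+2·8=16≤34, objective 16.
The best lattice point is (0,9), giving 18.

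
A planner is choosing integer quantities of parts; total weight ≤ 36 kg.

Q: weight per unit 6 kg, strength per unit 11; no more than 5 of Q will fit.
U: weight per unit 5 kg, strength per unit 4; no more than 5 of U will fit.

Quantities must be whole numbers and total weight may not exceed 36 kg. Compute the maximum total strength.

59

5×Q and 1×U: weight 35 ≤ 36, strength 5·11 + 1·4 = 59.
5×Q: weight 30 ≤ 36, strength 5·11 = 55.
Best is 59.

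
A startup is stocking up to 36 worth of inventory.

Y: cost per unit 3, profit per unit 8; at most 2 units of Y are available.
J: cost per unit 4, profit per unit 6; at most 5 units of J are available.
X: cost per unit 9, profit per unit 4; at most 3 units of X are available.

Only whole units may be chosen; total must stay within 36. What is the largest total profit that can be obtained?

This is a bounded integer knapsack.
2×Y and 5×J: cost 26 ≤ 36, profit 2·8 + 5·6 = 46.
2×Y, 5×J, and 1×X: cost 35 ≤ 36, profit 2·8 + 5·6 + 1·4 = 50.
Best is 50.

50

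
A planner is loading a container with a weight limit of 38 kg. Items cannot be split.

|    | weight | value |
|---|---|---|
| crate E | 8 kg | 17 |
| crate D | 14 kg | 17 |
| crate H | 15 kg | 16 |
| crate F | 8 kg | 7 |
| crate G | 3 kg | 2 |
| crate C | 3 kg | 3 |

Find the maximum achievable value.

50

This is an integer program with binary decision variables.
Allowing fractional choices, the relaxed optimum would be about 51.0, but items are indivisible.
crate E + crate D + crate F + crate G + crate C: weight 8 + 14 + 8 + 3 + 3 = 36 ≤ 38, value 17 + 17 + 7 + 2 + 3 = 46.
crate E + crate H + crate F + crate G + crate C: weight 8 + 15 + 8 + 3 + 3 = 37 ≤ 38, value 17 + 16 + 7 + 2 + 3 = 45.
crate E + crate D + crate H: weight 8 + 14 + 15 = 37 ≤ 38, value 17 + 17 + 16 = 50.
Best is crate E, crate D, and crate H with total value 50.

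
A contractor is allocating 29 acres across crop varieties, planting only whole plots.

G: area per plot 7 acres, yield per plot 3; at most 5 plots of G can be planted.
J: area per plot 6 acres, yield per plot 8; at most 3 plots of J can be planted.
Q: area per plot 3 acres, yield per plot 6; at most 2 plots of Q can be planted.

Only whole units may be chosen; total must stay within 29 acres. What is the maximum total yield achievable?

36

Take 3×J and 2×Q: area 24 ≤ 29, yield 3·8 + 2·6 = 36.
Q has the best ratio (6/3) and is taken to its limit of 2; remaining capacity is filled optimally with the others.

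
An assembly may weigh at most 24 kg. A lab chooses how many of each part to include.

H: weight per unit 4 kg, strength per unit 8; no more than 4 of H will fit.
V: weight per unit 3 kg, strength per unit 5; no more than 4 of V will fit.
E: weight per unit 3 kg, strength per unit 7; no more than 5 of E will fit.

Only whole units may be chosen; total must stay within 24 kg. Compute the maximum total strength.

Take 3×H and 4×E: weight 24 ≤ 24, strength 3·8 + 4·7 = 52.
No other integer combination yields more.

52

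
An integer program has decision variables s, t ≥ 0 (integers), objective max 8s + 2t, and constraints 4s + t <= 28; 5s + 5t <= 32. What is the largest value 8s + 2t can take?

48

(s,t)=(6,0): 4·6+1·0=24≤28, 5·6+5·0=30≤32, objective 48.
(s,t)=(5,1): 4·5+1·1=21≤28, 5·5+5·1=30≤32, objective 42.
(s,t)=(5,0): 4·5+1·0=20≤28, 5·5+5·0=25≤32, objective 40.
No feasible integer point exceeds 48.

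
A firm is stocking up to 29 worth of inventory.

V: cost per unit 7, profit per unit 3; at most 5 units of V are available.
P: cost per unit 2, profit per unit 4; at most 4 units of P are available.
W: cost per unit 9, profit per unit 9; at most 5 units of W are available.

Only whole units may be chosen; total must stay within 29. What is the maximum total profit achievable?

Take 4×P and 2×W: cost 26 ≤ 29, profit 4·4 + 2·9 = 34.
P has the best ratio (4/2) and is taken to its limit of 4; remaining capacity is filled optimally with the others.

34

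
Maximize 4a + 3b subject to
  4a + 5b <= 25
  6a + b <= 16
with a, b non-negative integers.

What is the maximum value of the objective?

17

(a,b)=(2,3): 4·2+5·3=23≤25, 6·2+1·3=15≤16, objective 17.
(a,b)=(1,4): 4·1+5·4=24≤25, 6·1+1·4=10≤16, objective 16.
(a,b)=(2,2): 4·2+5·2=18≤25, 6·2+1·2=14≤16, objective 14.
The best lattice point is (2,3), giving 17.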